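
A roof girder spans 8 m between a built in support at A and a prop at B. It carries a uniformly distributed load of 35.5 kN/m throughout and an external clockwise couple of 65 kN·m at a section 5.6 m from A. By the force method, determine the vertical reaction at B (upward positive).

R_B = 117.6 kN

Choose R_B as the redundant. The primary structure is the cantilever fixed at A.
Downward deflection at the released point B due to the loads:
  UDL 35.5: wL⁴/(8EI) = 18176/EI
  clockwise couple 65 at a = 5.6: M₀a(2L − a)/(2EI) = 1893/EI
  δ_0 = 20069/EI
Tip deflection under a unit load at B: L³/(3EI) = 170.7/EI.
Compatibility at B: δ_0 − R_B·δ_{BB} = 0, so R_B = 20069/170.7 = 117.6 kN.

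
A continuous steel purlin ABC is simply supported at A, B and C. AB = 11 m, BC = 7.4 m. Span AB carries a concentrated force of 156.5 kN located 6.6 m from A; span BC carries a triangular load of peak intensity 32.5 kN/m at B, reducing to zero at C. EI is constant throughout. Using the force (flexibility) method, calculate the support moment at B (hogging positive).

Take M_B as the redundant. Released structure: two simple spans AB and BC with a hinge at B.
Discontinuity in slope at B on the released structure — sum the simple-span end rotations:
  span AB: point load 156.5 at a = 6.6: Pab(L + a)/(6LEI) = 1212/EI
  span BC: triangular load, peak 32.5: w₀L³/(45EI) = 292.7/EI
  relative rotation θ_0 = (1212 + 292.7)/EI = 1505/EI
A unit hogging moment at B produces rotation L₁/(3EI) + L₂/(3EI) = 6.133/EI.
Slope continuity at B: θ_0 = M_B·6.133/EI, so M_B = 1505/6.133 = 245.3 kN·m (hogging).

M_B = 245.3 kN·m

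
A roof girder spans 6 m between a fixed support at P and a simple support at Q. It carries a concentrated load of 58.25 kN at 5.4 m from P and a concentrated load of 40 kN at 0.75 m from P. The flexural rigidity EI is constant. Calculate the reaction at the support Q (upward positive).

Take the reaction at Q as the redundant and release it; the primary structure is a cantilever fixed at P.
Primary-structure tip deflection at Q by superposition:
  point load 58.25 at a = 5.4: Pa²(3L − a)/(6EI) = 3567/EI
  point load 40 at a = 0.75: Pa²(3L − a)/(6EI) = 64.69/EI
  δ_0 = 3632/EI
Tip deflection under a unit load at Q: L³/(3EI) = 72/EI.
The prop prevents deflection at Q: R_Q = δ_0/δ_{QQ} = 3632/72 = 50.44 kN.

R_Q = 50.44 kN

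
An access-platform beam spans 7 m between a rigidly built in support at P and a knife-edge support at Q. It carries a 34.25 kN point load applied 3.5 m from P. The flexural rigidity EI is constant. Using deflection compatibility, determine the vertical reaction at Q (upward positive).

R_Q = 10.7 kN

Remove the prop at Q; the released (primary) structure is a cantilever built in at P.
Primary-structure tip deflection at Q by superposition:
  point load 34.25 at a = 3.5: Pa²(3L − a)/(6EI) = 1224/EI
Tip deflection under a unit load at Q: L³/(3EI) = 114.3/EI.
Compatibility at Q: δ_0 − R_Q·δ_{QQ} = 0, so R_Q = 1224/114.3 = 10.7 kN.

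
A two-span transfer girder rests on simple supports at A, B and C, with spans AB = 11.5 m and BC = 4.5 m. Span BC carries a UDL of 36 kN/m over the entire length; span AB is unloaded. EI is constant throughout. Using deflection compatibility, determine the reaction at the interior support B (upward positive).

R_B = 88.92 kN

Insert a hinge at B; M_B is the redundant, and each span becomes simply supported.
Rotations at B on the released spans (each span's end-slope, ×1/EI):
  span BC: UDL 36: wL³/(24EI) = 136.7/EI
  relative rotation θ_0 = (0 + 136.7)/EI = 136.7/EI
A unit hogging moment at B produces rotation L₁/(3EI) + L₂/(3EI) = 5.333/EI.
Compatibility: M_B·(L₁+L₂)/(3EI) = θ_0, giving M_B = 25.63 kN·m (hogging).
Span AB, ΣM about A with M_B applied at B: R_B^{AB}·11.5 = 0 + 25.63, so R_B^{AB} = 2.229 kN and R_A = 0 − 2.229 = -2.229 kN.
Span BC, ΣM about C: R_B^{BC}·4.5 = 364.5 + 25.63, so R_B^{BC} = 86.7 kN and R_C = 162 − 86.7 = 75.3 kN.
R_B = 2.229 + 86.7 = 88.92 kN.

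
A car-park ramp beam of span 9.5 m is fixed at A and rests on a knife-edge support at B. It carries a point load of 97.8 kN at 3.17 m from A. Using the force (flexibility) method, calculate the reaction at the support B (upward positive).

R_B = 14.52 kN

Choose R_B as the redundant. The primary structure is the cantilever fixed at A.
Primary-structure tip deflection at B by superposition:
  point load 97.8 at a = 3.17: Pa²(3L − a)/(6EI) = 4149/EI
Tip deflection under a unit load at B: L³/(3EI) = 285.8/EI.
Compatibility at B: δ_0 − R_B·δ_{BB} = 0, so R_B = 4149/285.8 = 14.52 kN.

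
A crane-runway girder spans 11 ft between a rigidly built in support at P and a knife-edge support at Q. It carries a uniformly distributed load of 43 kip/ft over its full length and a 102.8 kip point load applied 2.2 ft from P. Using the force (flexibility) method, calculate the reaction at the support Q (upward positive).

Take the reaction at Q as the redundant and release it; the primary structure is a cantilever fixed at P.
Free-end deflection of the primary structure under the applied loading (downward +):
  UDL 43: wL⁴/(8EI) = 78695/EI
  point load 102.8 at a = 2.2: Pa²(3L − a)/(6EI) = 2554/EI
  δ_0 = 81249/EI
Tip deflection under a unit load at Q: L³/(3EI) = 443.7/EI.
Compatibility at Q: δ_0 − R_Q·δ_{QQ} = 0, so R_Q = 81249/443.7 = 183.1 kip.

R_Q = 183.1 kip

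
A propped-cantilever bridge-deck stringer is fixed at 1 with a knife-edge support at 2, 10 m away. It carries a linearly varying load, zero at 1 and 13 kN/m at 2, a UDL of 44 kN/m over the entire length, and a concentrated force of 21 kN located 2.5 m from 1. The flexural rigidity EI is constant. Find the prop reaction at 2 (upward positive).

Release the roller at 2. Primary structure: cantilever fixed at 1.
Downward deflection at the released point 2 due to the loads:
  triangular load, peak 13 at the free end: 11w₀L⁴/(120EI) = 11917/EI
  UDL 44: wL⁴/(8EI) = 55000/EI
  point load 21 at a = 2.5: Pa²(3L − a)/(6EI) = 601.6/EI
  δ_0 = 67518/EI
Flexibility coefficient — unit upward force at 2: δ_{22} = L³/(3EI) = 333.3/EI.
Compatibility at 2: δ_0 − R_2·δ_{22} = 0, so R_2 = 67518/333.3 = 202.6 kN.

R_2 = 202.6 kN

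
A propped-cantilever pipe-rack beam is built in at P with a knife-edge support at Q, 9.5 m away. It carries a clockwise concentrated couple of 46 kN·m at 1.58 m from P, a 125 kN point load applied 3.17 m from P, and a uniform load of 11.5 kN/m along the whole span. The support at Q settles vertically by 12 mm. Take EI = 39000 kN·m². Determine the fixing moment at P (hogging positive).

M_P = 390.2 kN·m

Choose R_Q as the redundant. The primary structure is the cantilever fixed at P.
Deflection at Q on the released cantilever, summing each load's contribution:
  clockwise couple 46 at a = 1.58: M₀a(2L − a)/(2EI) = 633/EI
  point load 125 at a = 3.17: Pa²(3L − a)/(6EI) = 5303/EI
  UDL 11.5: wL⁴/(8EI) = 11709/EI
  δ_0 = 17644/EI
Flexibility coefficient — unit upward force at Q: δ_{QQ} = L³/(3EI) = 285.8/EI.
With EI = 39000 kN·m²: δ_0 = 0.45242 m and δ_{QQ} = 0.007328 m/kN.
Compatibility — the beam at Q must follow the support down by 0.012 m: δ_0 − R_Q·δ_{QQ} = 0.012, so R_Q = (0.45242 − 0.012)/0.007328 = 60.1 kN.
Moment equilibrium about P: M_P = Σ(load moments about P) − R_Q·L = 961.2 − 60.1×9.5 = 390.2 kN·m.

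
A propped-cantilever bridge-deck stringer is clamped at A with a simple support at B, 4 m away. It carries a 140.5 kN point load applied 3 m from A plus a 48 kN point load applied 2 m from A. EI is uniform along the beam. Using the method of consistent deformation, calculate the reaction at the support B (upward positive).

Choose R_B as the redundant. The primary structure is the cantilever fixed at A.
Free-end deflection of the primary structure under the applied loading (downward +):
  point load 140.5 at a = 3: Pa²(3L − a)/(6EI) = 1897/EI
  point load 48 at a = 2: Pa²(3L − a)/(6EI) = 320/EI
  δ_0 = 2217/EI
Flexibility coefficient — unit upward force at B: δ_{BB} = L³/(3EI) = 21.33/EI.
Compatibility at B: δ_0 − R_B·δ_{BB} = 0, so R_B = 2217/21.33 = 103.9 kN.

R_B = 103.9 kN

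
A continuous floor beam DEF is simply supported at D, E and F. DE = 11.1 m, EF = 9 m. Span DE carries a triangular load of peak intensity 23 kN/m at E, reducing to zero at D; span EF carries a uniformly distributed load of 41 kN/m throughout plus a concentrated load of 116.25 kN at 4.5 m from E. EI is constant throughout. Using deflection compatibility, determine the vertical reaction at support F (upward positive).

Insert a hinge at E; M_E is the redundant, and each span becomes simply supported.
Discontinuity in slope at E on the released structure — sum the simple-span end rotations:
  span DE: triangular load, peak 23: w₀L³/(45EI) = 699/EI
  span EF: UDL 41: wL³/(24EI) = 1245/EI
  span EF: point load 116.25 at a = 4.5: Pab(L + b)/(6LEI) = 588.5/EI
  relative rotation θ_0 = (699 + 1834)/EI = 2533/EI
A unit hogging moment at E produces rotation L₁/(3EI) + L₂/(3EI) = 6.7/EI.
Compatibility: M_E·(L₁+L₂)/(3EI) = θ_0, giving M_E = 378 kN·m (hogging).
Span EF, ΣM about F: R_E^{EF}·9 = 2184 + 378, so R_E^{EF} = 284.6 kN and R_F = 485.2 − 284.6 = 200.6 kN.

R_F = 200.6 kN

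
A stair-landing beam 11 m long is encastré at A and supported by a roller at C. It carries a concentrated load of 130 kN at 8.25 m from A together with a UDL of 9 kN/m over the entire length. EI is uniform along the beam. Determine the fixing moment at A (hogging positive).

Release the roller at C. Primary structure: cantilever fixed at A.
Deflection at C on the released cantilever, summing each load's contribution:
  point load 130 at a = 8.25: Pa²(3L − a)/(6EI) = 36499/EI
  UDL 9: wL⁴/(8EI) = 16471/EI
  δ_0 = 52970/EI
Tip deflection under a unit load at C: L³/(3EI) = 443.7/EI.
Compatibility at C: δ_0 − R_C·δ_{CC} = 0, so R_C = 52970/443.7 = 119.4 kN.
Moment equilibrium about A: M_A = Σ(load moments about A) − R_C·L = 1617 − 119.4×11 = 303.7 kN·m.

M_A = 303.7 kN·m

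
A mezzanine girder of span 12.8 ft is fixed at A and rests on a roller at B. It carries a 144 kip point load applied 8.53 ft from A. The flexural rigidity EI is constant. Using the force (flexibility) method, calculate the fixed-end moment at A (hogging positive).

Remove the prop at B; the released (primary) structure is a cantilever built in at A.
Downward deflection at the released point B due to the loads:
  point load 144 at a = 8.53: Pa²(3L − a)/(6EI) = 52161/EI
Flexibility coefficient — unit upward force at B: δ_{BB} = L³/(3EI) = 699.1/EI.
Compatibility at B: δ_0 − R_B·δ_{BB} = 0, so R_B = 52161/699.1 = 74.62 kip.
Moment equilibrium about A: M_A = Σ(load moments about A) − R_B·L = 1228 − 74.62×12.8 = 273.2 kip·ft.

M_A = 273.2 kip·ft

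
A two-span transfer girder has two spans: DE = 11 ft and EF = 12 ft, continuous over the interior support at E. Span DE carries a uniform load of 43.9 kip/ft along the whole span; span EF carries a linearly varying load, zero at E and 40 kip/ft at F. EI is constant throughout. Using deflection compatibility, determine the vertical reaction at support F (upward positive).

R_F = 118.9 kip

Insert a hinge at E; M_E is the redundant, and each span becomes simply supported.
End slopes at the hinge E, treating each span as simply supported:
  span DE: UDL 43.9: wL³/(24EI) = 2435/EI
  span EF: triangular load, peak 40: 7w₀L³/(360EI) = 1344/EI
  relative rotation θ_0 = (2435 + 1344)/EI = 3779/EI
A unit hogging moment at E produces rotation L₁/(3EI) + L₂/(3EI) = 7.667/EI.
Compatibility: M_E·(L₁+L₂)/(3EI) = θ_0, giving M_E = 492.9 kip·ft (hogging).
Span EF, ΣM about F: R_E^{EF}·12 = 960 + 492.9, so R_E^{EF} = 121.1 kip and R_F = 240 − 121.1 = 118.9 kip.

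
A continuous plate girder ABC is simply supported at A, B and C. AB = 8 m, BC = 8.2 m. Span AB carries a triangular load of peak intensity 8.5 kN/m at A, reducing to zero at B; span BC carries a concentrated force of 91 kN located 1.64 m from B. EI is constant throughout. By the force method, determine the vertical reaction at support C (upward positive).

Insert a hinge at B; M_B is the redundant, and each span becomes simply supported.
Discontinuity in slope at B on the released structure — sum the simple-span end rotations:
  span AB: triangular load, peak 8.5: 7w₀L³/(360EI) = 84.62/EI
  span BC: point load 91 at a = 1.64: Pab(L + b)/(6LEI) = 293.7/EI
  relative rotation θ_0 = (84.62 + 293.7)/EI = 378.3/EI
A unit hogging moment at B produces rotation L₁/(3EI) + L₂/(3EI) = 5.4/EI.
Slope continuity at B: θ_0 = M_B·5.4/EI, so M_B = 378.3/5.4 = 70.06 kN·m (hogging).
Span BC, ΣM about C: R_B^{BC}·8.2 = 597 + 70.06, so R_B^{BC} = 81.34 kN and R_C = 91 − 81.34 = 9.656 kN.

R_C = 9.656 kN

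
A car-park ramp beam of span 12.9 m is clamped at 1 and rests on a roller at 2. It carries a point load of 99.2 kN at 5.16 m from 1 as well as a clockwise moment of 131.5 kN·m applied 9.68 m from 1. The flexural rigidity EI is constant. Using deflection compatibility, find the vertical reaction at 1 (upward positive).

R_1 = 64.23 kN

Choose R_2 as the redundant. The primary structure is the cantilever fixed at 1.
Free-end deflection of the primary structure under the applied loading (downward +):
  point load 99.2 at a = 5.16: Pa²(3L − a)/(6EI) = 14765/EI
  clockwise couple 131.5 at a = 9.68: M₀a(2L − a)/(2EI) = 10260/EI
  δ_0 = 25024/EI
Flexibility coefficient — unit upward force at 2: δ_{22} = L³/(3EI) = 715.6/EI.
The prop prevents deflection at 2: R_2 = δ_0/δ_{22} = 25024/715.6 = 34.97 kN.
Vertical equilibrium: R_1 = ΣP − R_2 = 99.2 − 34.97 = 64.23 kN.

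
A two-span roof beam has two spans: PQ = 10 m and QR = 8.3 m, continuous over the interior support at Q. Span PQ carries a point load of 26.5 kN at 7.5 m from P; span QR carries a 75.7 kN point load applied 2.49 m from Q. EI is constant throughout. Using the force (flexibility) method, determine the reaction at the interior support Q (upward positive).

R_Q = 89.32 kN

Release continuity at Q by inserting a hinge; the redundant is the internal moment M_Q. The primary structure is two simply-supported spans PQ and QR.
Rotations at Q on the released spans (each span's end-slope, ×1/EI):
  span PQ: point load 26.5 at a = 7.5: Pab(L + a)/(6LEI) = 144.9/EI
  span QR: point load 75.7 at a = 2.49: Pab(L + b)/(6LEI) = 310.3/EI
  relative rotation θ_0 = (144.9 + 310.3)/EI = 455.2/EI
A unit hogging moment at Q produces rotation L₁/(3EI) + L₂/(3EI) = 6.1/EI.
Compatibility: M_Q·(L₁+L₂)/(3EI) = θ_0, giving M_Q = 74.63 kN·m (hogging).
Span PQ, ΣM about P with M_Q applied at Q: R_Q^{PQ}·10 = 198.8 + 74.63, so R_Q^{PQ} = 27.34 kN and R_P = 26.5 − 27.34 = -0.8375 kN.
Span QR, ΣM about R: R_Q^{QR}·8.3 = 439.8 + 74.63, so R_Q^{QR} = 61.98 kN and R_R = 75.7 − 61.98 = 13.72 kN.
R_Q = 27.34 + 61.98 = 89.32 kN.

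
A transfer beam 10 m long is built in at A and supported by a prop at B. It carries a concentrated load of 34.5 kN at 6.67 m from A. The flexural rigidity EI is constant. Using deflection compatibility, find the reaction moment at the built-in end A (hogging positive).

M_A = 51.07 kN·m

Take the reaction at B as the redundant and release it; the primary structure is a cantilever fixed at A.
Free-end deflection of the primary structure under the applied loading (downward +):
  point load 34.5 at a = 6.67: Pa²(3L − a)/(6EI) = 5968/EI
Flexibility coefficient — unit upward force at B: δ_{BB} = L³/(3EI) = 333.3/EI.
Compatibility at B: δ_0 − R_B·δ_{BB} = 0, so R_B = 5968/333.3 = 17.9 kN.
Moment equilibrium about A: M_A = Σ(load moments about A) − R_B·L = 230.1 − 17.9×10 = 51.07 kN·m.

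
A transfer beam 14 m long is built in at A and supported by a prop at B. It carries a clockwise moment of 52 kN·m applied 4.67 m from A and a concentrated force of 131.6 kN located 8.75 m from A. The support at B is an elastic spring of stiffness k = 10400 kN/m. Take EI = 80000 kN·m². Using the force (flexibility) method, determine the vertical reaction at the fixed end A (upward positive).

R_A = 67.99 kN

Choose R_B as the redundant. The primary structure is the cantilever fixed at A.
Downward deflection at the released point B due to the loads:
  clockwise couple 52 at a = 4.67: M₀a(2L − a)/(2EI) = 2833/EI
  point load 131.6 at a = 8.75: Pa²(3L − a)/(6EI) = 55836/EI
  δ_0 = 58668/EI
Tip deflection under a unit load at B: L³/(3EI) = 914.7/EI.
With EI = 80000 kN·m²: δ_0 = 0.73336 m and δ_{BB} = 0.011433 m/kN.
Compatibility — the spring shortens by R_B/k under the reaction it provides: δ_0 − R_B·δ_{BB} = R_B/k. With 1/k = 0.000096 m/kN, R_B = δ_0 / (δ_{BB} + 1/k) = 0.73336 / (0.011433 + 0.000096) = 63.61 kN.
Vertical equilibrium: R_A = ΣP − R_B = 131.6 − 63.61 = 67.99 kN.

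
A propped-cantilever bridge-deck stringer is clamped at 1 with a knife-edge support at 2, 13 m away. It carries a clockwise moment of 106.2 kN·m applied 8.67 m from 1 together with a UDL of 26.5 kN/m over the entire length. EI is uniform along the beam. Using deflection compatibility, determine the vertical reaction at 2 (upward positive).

R_2 = 140.1 kN

Choose R_2 as the redundant. The primary structure is the cantilever fixed at 1.
Deflection at 2 on the released cantilever, summing each load's contribution:
  clockwise couple 106.2 at a = 8.67: M₀a(2L − a)/(2EI) = 7978/EI
  UDL 26.5: wL⁴/(8EI) = 94608/EI
  δ_0 = 102587/EI
Flexibility coefficient — unit upward force at 2: δ_{22} = L³/(3EI) = 732.3/EI.
Compatibility at 2: δ_0 − R_2·δ_{22} = 0, so R_2 = 102587/732.3 = 140.1 kN.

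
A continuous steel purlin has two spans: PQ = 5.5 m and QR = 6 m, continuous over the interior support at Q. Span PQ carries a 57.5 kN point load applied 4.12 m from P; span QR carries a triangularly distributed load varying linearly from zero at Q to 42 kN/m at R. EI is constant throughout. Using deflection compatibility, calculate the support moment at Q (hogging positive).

M_Q = 70.88 kN·m

Release continuity at Q by inserting a hinge; the redundant is the internal moment M_Q. The primary structure is two simply-supported spans PQ and QR.
Discontinuity in slope at Q on the released structure — sum the simple-span end rotations:
  span PQ: point load 57.5 at a = 4.12: Pab(L + a)/(6LEI) = 95.3/EI
  span QR: triangular load, peak 42: 7w₀L³/(360EI) = 176.4/EI
  relative rotation θ_0 = (95.3 + 176.4)/EI = 271.7/EI
A unit hogging moment at Q produces rotation L₁/(3EI) + L₂/(3EI) = 3.833/EI.
Compatibility: M_Q·(L₁+L₂)/(3EI) = θ_0, giving M_Q = 70.88 kN·m (hogging).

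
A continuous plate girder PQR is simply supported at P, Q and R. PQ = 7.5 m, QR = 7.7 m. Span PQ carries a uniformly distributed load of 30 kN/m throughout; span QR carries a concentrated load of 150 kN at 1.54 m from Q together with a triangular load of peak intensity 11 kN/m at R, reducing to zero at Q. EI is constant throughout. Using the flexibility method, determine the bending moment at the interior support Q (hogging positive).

Take M_Q as the redundant. Released structure: two simple spans PQ and QR with a hinge at Q.
Rotations at Q on the released spans (each span's end-slope, ×1/EI):
  span PQ: UDL 30: wL³/(24EI) = 527.3/EI
  span QR: point load 150 at a = 1.54: Pab(L + b)/(6LEI) = 426.9/EI
  span QR: triangular load, peak 11: 7w₀L³/(360EI) = 97.65/EI
  relative rotation θ_0 = (527.3 + 524.5)/EI = 1052/EI
A unit hogging moment at Q produces rotation L₁/(3EI) + L₂/(3EI) = 5.067/EI.
Slope continuity at Q: θ_0 = M_Q·5.067/EI, so M_Q = 1052/5.067 = 207.6 kN·m (hogging).

M_Q = 207.6 kN·m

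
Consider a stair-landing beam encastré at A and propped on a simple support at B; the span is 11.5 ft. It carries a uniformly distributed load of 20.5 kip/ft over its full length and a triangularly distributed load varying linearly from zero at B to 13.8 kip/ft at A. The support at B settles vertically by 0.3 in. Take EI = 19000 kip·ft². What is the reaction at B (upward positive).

R_B = 103.3 kip

Remove the prop at B; the released (primary) structure is a cantilever built in at A.
Primary-structure tip deflection at B by superposition:
  UDL 20.5: wL⁴/(8EI) = 44818/EI
  triangular load, peak 13.8 at the fixed end: w₀L⁴/(30EI) = 8045/EI
  δ_0 = 52864/EI
Flexibility coefficient — unit upward force at B: δ_{BB} = L³/(3EI) = 507/EI.
With EI = 19000 kip·ft²: δ_0 = 2.7823 ft and δ_{BB} = 0.026682 ft/kip.
Compatibility — the beam at B must follow the support down by 0.025 ft: δ_0 − R_B·δ_{BB} = 0.025, so R_B = (2.7823 − 0.025)/0.026682 = 103.3 kip.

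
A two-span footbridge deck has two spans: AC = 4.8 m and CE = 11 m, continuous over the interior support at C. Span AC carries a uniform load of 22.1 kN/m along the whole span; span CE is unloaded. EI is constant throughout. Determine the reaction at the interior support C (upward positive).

R_C = 58.83 kN

Insert a hinge at C; M_C is the redundant, and each span becomes simply supported.
Rotations at C on the released spans (each span's end-slope, ×1/EI):
  span AC: UDL 22.1: wL³/(24EI) = 101.8/EI
  relative rotation θ_0 = (101.8 + 0)/EI = 101.8/EI
A unit hogging moment at C produces rotation L₁/(3EI) + L₂/(3EI) = 5.267/EI.
Slope continuity at C: θ_0 = M_C·5.267/EI, so M_C = 101.8/5.267 = 19.34 kN·m (hogging).
Span AC, ΣM about A with M_C applied at C: R_C^{AC}·4.8 = 254.6 + 19.34, so R_C^{AC} = 57.07 kN and R_A = 106.1 − 57.07 = 49.01 kN.
Span CE, ΣM about E: R_C^{CE}·11 = 0 + 19.34, so R_C^{CE} = 1.758 kN and R_E = 0 − 1.758 = -1.758 kN.
R_C = 57.07 + 1.758 = 58.83 kN.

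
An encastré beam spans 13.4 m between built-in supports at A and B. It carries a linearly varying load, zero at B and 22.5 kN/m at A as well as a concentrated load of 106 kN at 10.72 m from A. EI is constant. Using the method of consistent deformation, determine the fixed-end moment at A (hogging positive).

M_A = 247.5 kN·m

Take the two fixed-end moments M_A, M_B as redundants; the released structure is the simple span AB.
End rotations of the released simple span under the applied load (×1/EI):
  at A: triangular load, peak 22.5: w₀L³/(45EI) = 1203/EI
  at B: triangular load, peak 22.5: 7w₀L³/(360EI) = 1053/EI
  at A: point load 106 at a = 10.72: Pab(L + b)/(6LEI) = 609.1/EI
  at B: point load 106 at a = 10.72: Pab(L + a)/(6LEI) = 913.6/EI
  θ_A0 = 1812/EI,  θ_B0 = 1966/EI
Flexibility coefficients: a unit moment at one end gives L/(3EI) there and L/(6EI) at the far end, so f₁₁ = f₂₂ = 4.467/EI and f₁₂ = f₂₁ = 2.233/EI.
Compatibility — zero rotation at each built-in end:
  4.467 M_A + 2.233 M_B = 1812
  2.233 M_A + 4.467 M_B = 1966
Solving the pair gives M_A = 247.5 kN·m and M_B = 316.5 kN·m (hogging).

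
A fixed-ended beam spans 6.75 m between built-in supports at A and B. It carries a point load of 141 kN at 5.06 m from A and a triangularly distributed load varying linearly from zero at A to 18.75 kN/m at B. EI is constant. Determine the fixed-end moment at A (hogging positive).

Release both end moments; the primary structure is a simply-supported span AB with redundants M_A and M_B.
On the primary (simply-supported) span, the end slopes from the loading are:
  at A: point load 141 at a = 5.06: Pab(L + b)/(6LEI) = 251.3/EI
  at B: point load 141 at a = 5.06: Pab(L + a)/(6LEI) = 351.6/EI
  at A: triangular load, peak 18.75: 7w₀L³/(360EI) = 112.1/EI
  at B: triangular load, peak 18.75: w₀L³/(45EI) = 128.1/EI
  θ_A0 = 363.4/EI,  θ_B0 = 479.7/EI
Flexibility coefficients: a unit moment at one end gives L/(3EI) there and L/(6EI) at the far end, so f₁₁ = f₂₂ = 2.25/EI and f₁₂ = f₂₁ = 1.125/EI.
Compatibility — zero rotation at each built-in end:
  2.25 M_A + 1.125 M_B = 363.4
  1.125 M_A + 2.25 M_B = 479.7
Solving the pair gives M_A = 73.2 kN·m and M_B = 176.6 kN·m (hogging).

M_A = 73.2 kN·m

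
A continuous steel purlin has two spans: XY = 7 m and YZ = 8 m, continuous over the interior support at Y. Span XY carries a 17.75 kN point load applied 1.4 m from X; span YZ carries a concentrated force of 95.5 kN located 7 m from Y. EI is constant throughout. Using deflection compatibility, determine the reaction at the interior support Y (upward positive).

R_Y = 23.69 kN

Take M_Y as the redundant. Released structure: two simple spans XY and YZ with a hinge at Y.
End slopes at the hinge Y, treating each span as simply supported:
  span XY: point load 17.75 at a = 1.4: Pab(L + a)/(6LEI) = 27.83/EI
  span YZ: point load 95.5 at a = 7: Pab(L + b)/(6LEI) = 125.3/EI
  relative rotation θ_0 = (27.83 + 125.3)/EI = 153.2/EI
A unit hogging moment at Y produces rotation L₁/(3EI) + L₂/(3EI) = 5/EI.
Slope continuity at Y: θ_0 = M_Y·5/EI, so M_Y = 153.2/5 = 30.64 kN·m (hogging).
Span XY, ΣM about X with M_Y applied at Y: R_Y^{XY}·7 = 24.85 + 30.64, so R_Y^{XY} = 7.926 kN and R_X = 17.75 − 7.926 = 9.824 kN.
Span YZ, ΣM about Z: R_Y^{YZ}·8 = 95.5 + 30.64, so R_Y^{YZ} = 15.77 kN and R_Z = 95.5 − 15.77 = 79.73 kN.
R_Y = 7.926 + 15.77 = 23.69 kN.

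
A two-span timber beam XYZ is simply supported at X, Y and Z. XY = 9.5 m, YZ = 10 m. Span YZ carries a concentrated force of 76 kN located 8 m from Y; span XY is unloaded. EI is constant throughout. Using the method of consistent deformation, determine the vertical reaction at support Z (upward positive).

Release continuity at Y by inserting a hinge; the redundant is the internal moment M_Y. The primary structure is two simply-supported spans XY and YZ.
End slopes at the hinge Y, treating each span as simply supported:
  span YZ: point load 76 at a = 8: Pab(L + b)/(6LEI) = 243.2/EI
  relative rotation θ_0 = (0 + 243.2)/EI = 243.2/EI
A unit hogging moment at Y produces rotation L₁/(3EI) + L₂/(3EI) = 6.5/EI.
Slope continuity at Y: θ_0 = M_Y·6.5/EI, so M_Y = 243.2/6.5 = 37.42 kN·m (hogging).
Span YZ, ΣM about Z: R_Y^{YZ}·10 = 152 + 37.42, so R_Y^{YZ} = 18.94 kN and R_Z = 76 − 18.94 = 57.06 kN.

R_Z = 57.06 kN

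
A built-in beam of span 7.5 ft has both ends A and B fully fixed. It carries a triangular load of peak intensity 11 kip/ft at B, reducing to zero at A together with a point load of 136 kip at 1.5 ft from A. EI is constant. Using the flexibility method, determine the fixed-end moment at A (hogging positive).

Release both end moments; the primary structure is a simply-supported span AB with redundants M_A and M_B.
On the primary (simply-supported) span, the end slopes from the loading are:
  at A: triangular load, peak 11: 7w₀L³/(360EI) = 90.23/EI
  at B: triangular load, peak 11: w₀L³/(45EI) = 103.1/EI
  at A: point load 136 at a = 1.5: Pab(L + b)/(6LEI) = 367.2/EI
  at B: point load 136 at a = 1.5: Pab(L + a)/(6LEI) = 244.8/EI
  θ_A0 = 457.4/EI,  θ_B0 = 347.9/EI
Flexibility coefficients: a unit moment at one end gives L/(3EI) there and L/(6EI) at the far end, so f₁₁ = f₂₂ = 2.5/EI and f₁₂ = f₂₁ = 1.25/EI.
Compatibility — zero rotation at each built-in end:
  2.5 M_A + 1.25 M_B = 457.4
  1.25 M_A + 2.5 M_B = 347.9
Solving the pair gives M_A = 151.2 kip·ft and M_B = 63.58 kip·ft (hogging).

M_A = 151.2 kip·ft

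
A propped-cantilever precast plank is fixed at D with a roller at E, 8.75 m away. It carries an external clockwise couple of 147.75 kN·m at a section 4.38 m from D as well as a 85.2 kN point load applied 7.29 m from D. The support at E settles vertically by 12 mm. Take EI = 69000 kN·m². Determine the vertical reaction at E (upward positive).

R_E = 79.38 kN

Remove the prop at E; the released (primary) structure is a cantilever built in at D.
Downward deflection at the released point E due to the loads:
  clockwise couple 147.75 at a = 4.38: M₀a(2L − a)/(2EI) = 4245/EI
  point load 85.2 at a = 7.29: Pa²(3L − a)/(6EI) = 14308/EI
  δ_0 = 18553/EI
Flexibility coefficient — unit upward force at E: δ_{EE} = L³/(3EI) = 223.3/EI.
With EI = 69000 kN·m²: δ_0 = 0.26889 m and δ_{EE} = 0.003236 m/kN.
Compatibility — the beam at E must follow the support down by 0.012 m: δ_0 − R_E·δ_{EE} = 0.012, so R_E = (0.26889 − 0.012)/0.003236 = 79.38 kN.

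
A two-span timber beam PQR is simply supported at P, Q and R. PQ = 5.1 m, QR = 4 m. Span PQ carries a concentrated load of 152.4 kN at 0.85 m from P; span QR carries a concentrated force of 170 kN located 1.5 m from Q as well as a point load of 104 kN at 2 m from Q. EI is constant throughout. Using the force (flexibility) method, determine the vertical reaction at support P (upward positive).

R_P = 102.2 kN

Release continuity at Q by inserting a hinge; the redundant is the internal moment M_Q. The primary structure is two simply-supported spans PQ and QR.
Rotations at Q on the released spans (each span's end-slope, ×1/EI):
  span PQ: point load 152.4 at a = 0.85: Pab(L + a)/(6LEI) = 107.1/EI
  span QR: point load 170 at a = 1.5: Pab(L + b)/(6LEI) = 172.7/EI
  span QR: point load 104 at a = 2: Pab(L + b)/(6LEI) = 104/EI
  relative rotation θ_0 = (107.1 + 276.7)/EI = 383.7/EI
A unit hogging moment at Q produces rotation L₁/(3EI) + L₂/(3EI) = 3.033/EI.
Compatibility: M_Q·(L₁+L₂)/(3EI) = θ_0, giving M_Q = 126.5 kN·m (hogging).
Span PQ, ΣM about P with M_Q applied at Q: R_Q^{PQ}·5.1 = 129.5 + 126.5, so R_Q^{PQ} = 50.2 kN and R_P = 152.4 − 50.2 = 102.2 kN.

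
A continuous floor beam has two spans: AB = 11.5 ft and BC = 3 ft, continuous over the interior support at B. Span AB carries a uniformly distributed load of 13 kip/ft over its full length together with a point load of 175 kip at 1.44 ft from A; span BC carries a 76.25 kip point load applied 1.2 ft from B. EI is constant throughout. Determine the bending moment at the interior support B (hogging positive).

M_B = 277.9 kip·ft

Take M_B as the redundant. Released structure: two simple spans AB and BC with a hinge at B.
Discontinuity in slope at B on the released structure — sum the simple-span end rotations:
  span AB: UDL 13: wL³/(24EI) = 823.8/EI
  span AB: point load 175 at a = 1.44: Pab(L + a)/(6LEI) = 475.4/EI
  span BC: point load 76.25 at a = 1.2: Pab(L + b)/(6LEI) = 43.92/EI
  relative rotation θ_0 = (1299 + 43.92)/EI = 1343/EI
A unit hogging moment at B produces rotation L₁/(3EI) + L₂/(3EI) = 4.833/EI.
Compatibility: M_B·(L₁+L₂)/(3EI) = θ_0, giving M_B = 277.9 kip·ft (hogging).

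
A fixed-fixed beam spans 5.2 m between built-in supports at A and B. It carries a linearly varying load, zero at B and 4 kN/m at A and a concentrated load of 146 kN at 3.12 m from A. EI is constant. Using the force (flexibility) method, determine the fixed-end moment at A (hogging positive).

Release both end moments; the primary structure is a simply-supported span AB with redundants M_A and M_B.
On the primary (simply-supported) span, the end slopes from the loading are:
  at A: triangular load, peak 4: w₀L³/(45EI) = 12.5/EI
  at B: triangular load, peak 4: 7w₀L³/(360EI) = 10.94/EI
  at A: point load 146 at a = 3.12: Pab(L + b)/(6LEI) = 221.1/EI
  at B: point load 146 at a = 3.12: Pab(L + a)/(6LEI) = 252.7/EI
  θ_A0 = 233.6/EI,  θ_B0 = 263.6/EI
Flexibility coefficients: a unit moment at one end gives L/(3EI) there and L/(6EI) at the far end, so f₁₁ = f₂₂ = 1.733/EI and f₁₂ = f₂₁ = 0.8667/EI.
Compatibility — zero rotation at each built-in end:
  1.733 M_A + 0.8667 M_B = 233.6
  0.8667 M_A + 1.733 M_B = 263.6
Solving the pair gives M_A = 78.29 kN·m and M_B = 112.9 kN·m (hogging).

M_A = 78.29 kN·m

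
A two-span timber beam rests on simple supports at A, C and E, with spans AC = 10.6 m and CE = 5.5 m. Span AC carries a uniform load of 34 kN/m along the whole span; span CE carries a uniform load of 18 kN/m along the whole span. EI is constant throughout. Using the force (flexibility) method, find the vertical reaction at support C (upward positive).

Take M_C as the redundant. Released structure: two simple spans AC and CE with a hinge at C.
Discontinuity in slope at C on the released structure — sum the simple-span end rotations:
  span AC: UDL 34: wL³/(24EI) = 1687/EI
  span CE: UDL 18: wL³/(24EI) = 124.8/EI
  relative rotation θ_0 = (1687 + 124.8)/EI = 1812/EI
A unit hogging moment at C produces rotation L₁/(3EI) + L₂/(3EI) = 5.367/EI.
Slope continuity at C: θ_0 = M_C·5.367/EI, so M_C = 1812/5.367 = 337.6 kN·m (hogging).
Span AC, ΣM about A with M_C applied at C: R_C^{AC}·10.6 = 1910 + 337.6, so R_C^{AC} = 212.1 kN and R_A = 360.4 − 212.1 = 148.3 kN.
Span CE, ΣM about E: R_C^{CE}·5.5 = 272.2 + 337.6, so R_C^{CE} = 110.9 kN and R_E = 99 − 110.9 = -11.89 kN.
R_C = 212.1 + 110.9 = 322.9 kN.

R_C = 322.9 kN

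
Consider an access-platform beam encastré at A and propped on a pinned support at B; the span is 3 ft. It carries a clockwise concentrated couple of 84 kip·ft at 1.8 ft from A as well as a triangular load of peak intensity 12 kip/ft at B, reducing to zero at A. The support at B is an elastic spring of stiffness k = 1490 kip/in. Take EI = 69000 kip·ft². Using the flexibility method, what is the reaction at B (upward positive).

R_B = 31.62 kip

Take the reaction at B as the redundant and release it; the primary structure is a cantilever fixed at A.
Downward deflection at the released point B due to the loads:
  clockwise couple 84 at a = 1.8: M₀a(2L − a)/(2EI) = 317.5/EI
  triangular load, peak 12 at the free end: 11w₀L⁴/(120EI) = 89.1/EI
  δ_0 = 406.6/EI
Flexibility coefficient — unit upward force at B: δ_{BB} = L³/(3EI) = 9/EI.
With EI = 69000 kip·ft²: δ_0 = 0.005893 ft and δ_{BB} = 0.00013 ft/kip.
Compatibility — the spring shortens by R_B/k under the reaction it provides: δ_0 − R_B·δ_{BB} = R_B/k. With 1/k = 1/(1490×12) ft/kip = 0.000056 ft/kip, R_B = δ_0 / (δ_{BB} + 1/k) = 0.005893 / (0.00013 + 0.000056) = 31.62 kip.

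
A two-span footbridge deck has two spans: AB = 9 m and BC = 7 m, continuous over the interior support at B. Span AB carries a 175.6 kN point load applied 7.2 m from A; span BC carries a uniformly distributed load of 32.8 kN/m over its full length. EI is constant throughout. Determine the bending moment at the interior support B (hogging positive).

Insert a hinge at B; M_B is the redundant, and each span becomes simply supported.
Rotations at B on the released spans (each span's end-slope, ×1/EI):
  span AB: point load 175.6 at a = 7.2: Pab(L + a)/(6LEI) = 682.7/EI
  span BC: UDL 32.8: wL³/(24EI) = 468.8/EI
  relative rotation θ_0 = (682.7 + 468.8)/EI = 1151/EI
A unit hogging moment at B produces rotation L₁/(3EI) + L₂/(3EI) = 5.333/EI.
Compatibility: M_B·(L₁+L₂)/(3EI) = θ_0, giving M_B = 215.9 kN·m (hogging).

M_B = 215.9 kN·m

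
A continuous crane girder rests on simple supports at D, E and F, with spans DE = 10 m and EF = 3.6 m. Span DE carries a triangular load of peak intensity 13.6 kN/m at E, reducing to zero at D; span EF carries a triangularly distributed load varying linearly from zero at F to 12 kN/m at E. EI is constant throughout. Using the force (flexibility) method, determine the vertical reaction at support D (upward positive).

R_D = 15.73 kN

Take M_E as the redundant. Released structure: two simple spans DE and EF with a hinge at E.
Rotations at E on the released spans (each span's end-slope, ×1/EI):
  span DE: triangular load, peak 13.6: w₀L³/(45EI) = 302.2/EI
  span EF: triangular load, peak 12: w₀L³/(45EI) = 12.44/EI
  relative rotation θ_0 = (302.2 + 12.44)/EI = 314.7/EI
A unit hogging moment at E produces rotation L₁/(3EI) + L₂/(3EI) = 4.533/EI.
Compatibility: M_E·(L₁+L₂)/(3EI) = θ_0, giving M_E = 69.41 kN·m (hogging).
Span DE, ΣM about D with M_E applied at E: R_E^{DE}·10 = 453.3 + 69.41, so R_E^{DE} = 52.27 kN and R_D = 68 − 52.27 = 15.73 kN.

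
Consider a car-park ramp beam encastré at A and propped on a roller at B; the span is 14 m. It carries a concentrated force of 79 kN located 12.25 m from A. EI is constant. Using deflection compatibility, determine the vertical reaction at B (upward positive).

Take the reaction at B as the redundant and release it; the primary structure is a cantilever fixed at A.
Free-end deflection of the primary structure under the applied loading (downward +):
  point load 79 at a = 12.25: Pa²(3L − a)/(6EI) = 58781/EI
Tip deflection under a unit load at B: L³/(3EI) = 914.7/EI.
Compatibility at B: δ_0 − R_B·δ_{BB} = 0, so R_B = 58781/914.7 = 64.26 kN.

R_B = 64.26 kN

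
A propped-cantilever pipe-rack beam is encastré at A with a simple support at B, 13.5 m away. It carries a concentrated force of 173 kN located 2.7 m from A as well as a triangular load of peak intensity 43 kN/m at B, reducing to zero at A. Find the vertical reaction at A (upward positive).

R_A = 293.9 kN

Remove the prop at B; the released (primary) structure is a cantilever built in at A.
Downward deflection at the released point B due to the loads:
  point load 173 at a = 2.7: Pa²(3L − a)/(6EI) = 7945/EI
  triangular load, peak 43 at the free end: 11w₀L⁴/(120EI) = 130923/EI
  δ_0 = 138868/EI
Flexibility coefficient — unit upward force at B: δ_{BB} = L³/(3EI) = 820.1/EI.
Compatibility at B: δ_0 − R_B·δ_{BB} = 0, so R_B = 138868/820.1 = 169.3 kN.
Vertical equilibrium: R_A = ΣP − R_B = 463.2 − 169.3 = 293.9 kN.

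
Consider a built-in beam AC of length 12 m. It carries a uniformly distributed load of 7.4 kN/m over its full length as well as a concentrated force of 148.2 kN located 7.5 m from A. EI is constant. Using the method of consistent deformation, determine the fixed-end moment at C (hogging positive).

Release both end moments; the primary structure is a simply-supported span AC with redundants M_A and M_C.
End rotations of the released simple span under the applied load (×1/EI):
  at A: UDL 7.4: wL³/(24EI) = 532.8/EI
  at C: UDL 7.4: wL³/(24EI) = 532.8/EI
  at A: point load 148.2 at a = 7.5: Pab(L + b)/(6LEI) = 1146/EI
  at C: point load 148.2 at a = 7.5: Pab(L + a)/(6LEI) = 1355/EI
  θ_A0 = 1679/EI,  θ_C0 = 1887/EI
Flexibility coefficients: a unit moment at one end gives L/(3EI) there and L/(6EI) at the far end, so f₁₁ = f₂₂ = 4/EI and f₁₂ = f₂₁ = 2/EI.
Compatibility — zero rotation at each built-in end:
  4 M_A + 2 M_C = 1679
  2 M_A + 4 M_C = 1887
Solving the pair gives M_A = 245.1 kN·m and M_C = 349.3 kN·m (hogging).

M_C = 349.3 kN·m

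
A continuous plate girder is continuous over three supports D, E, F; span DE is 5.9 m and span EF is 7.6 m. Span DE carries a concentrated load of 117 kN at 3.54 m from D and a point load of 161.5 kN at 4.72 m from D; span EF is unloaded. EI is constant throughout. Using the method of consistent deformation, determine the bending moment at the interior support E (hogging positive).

M_E = 117.9 kN·m

Take M_E as the redundant. Released structure: two simple spans DE and EF with a hinge at E.
Rotations at E on the released spans (each span's end-slope, ×1/EI):
  span DE: point load 117 at a = 3.54: Pab(L + a)/(6LEI) = 260.7/EI
  span DE: point load 161.5 at a = 4.72: Pab(L + a)/(6LEI) = 269.8/EI
  relative rotation θ_0 = (530.5 + 0)/EI = 530.5/EI
A unit hogging moment at E produces rotation L₁/(3EI) + L₂/(3EI) = 4.5/EI.
Compatibility: M_E·(L₁+L₂)/(3EI) = θ_0, giving M_E = 117.9 kN·m (hogging).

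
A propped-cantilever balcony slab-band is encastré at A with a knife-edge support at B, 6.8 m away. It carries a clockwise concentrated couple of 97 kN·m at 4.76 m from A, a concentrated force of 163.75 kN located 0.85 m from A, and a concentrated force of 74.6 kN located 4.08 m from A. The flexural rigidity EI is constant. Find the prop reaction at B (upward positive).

Release the roller at B. Primary structure: cantilever fixed at A.
Deflection at B on the released cantilever, summing each load's contribution:
  clockwise couple 97 at a = 4.76: M₀a(2L − a)/(2EI) = 2041/EI
  point load 163.75 at a = 0.85: Pa²(3L − a)/(6EI) = 385.5/EI
  point load 74.6 at a = 4.08: Pa²(3L − a)/(6EI) = 3378/EI
  δ_0 = 5804/EI
Tip deflection under a unit load at B: L³/(3EI) = 104.8/EI.
The prop prevents deflection at B: R_B = δ_0/δ_{BB} = 5804/104.8 = 55.38 kN.

R_B = 55.38 kN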